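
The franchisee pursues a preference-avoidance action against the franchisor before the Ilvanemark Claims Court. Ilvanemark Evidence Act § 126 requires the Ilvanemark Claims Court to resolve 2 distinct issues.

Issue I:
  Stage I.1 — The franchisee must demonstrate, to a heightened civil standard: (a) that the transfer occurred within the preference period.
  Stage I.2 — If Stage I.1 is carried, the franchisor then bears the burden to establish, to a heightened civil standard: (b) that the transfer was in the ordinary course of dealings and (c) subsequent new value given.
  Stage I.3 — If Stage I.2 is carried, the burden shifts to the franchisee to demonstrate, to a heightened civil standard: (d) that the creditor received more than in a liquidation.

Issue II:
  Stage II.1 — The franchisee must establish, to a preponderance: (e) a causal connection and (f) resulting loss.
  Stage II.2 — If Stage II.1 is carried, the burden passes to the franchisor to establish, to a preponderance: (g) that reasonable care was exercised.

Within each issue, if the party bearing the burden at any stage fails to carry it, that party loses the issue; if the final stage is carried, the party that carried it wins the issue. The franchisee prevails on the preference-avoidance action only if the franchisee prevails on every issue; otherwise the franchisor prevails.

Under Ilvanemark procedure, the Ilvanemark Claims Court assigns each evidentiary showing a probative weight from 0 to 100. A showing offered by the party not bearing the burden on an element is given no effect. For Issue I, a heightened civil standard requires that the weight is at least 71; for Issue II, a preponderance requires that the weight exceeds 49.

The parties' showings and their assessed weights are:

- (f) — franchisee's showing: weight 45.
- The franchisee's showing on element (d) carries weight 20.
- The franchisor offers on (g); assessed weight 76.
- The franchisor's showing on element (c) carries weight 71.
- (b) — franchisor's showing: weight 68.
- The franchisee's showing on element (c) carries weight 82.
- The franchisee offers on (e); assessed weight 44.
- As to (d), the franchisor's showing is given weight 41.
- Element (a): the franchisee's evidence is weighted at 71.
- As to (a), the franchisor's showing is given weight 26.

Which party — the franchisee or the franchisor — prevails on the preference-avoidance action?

franchisor

— Issue I —
Stage I.1 — burden on franchisee; standard: a heightened civil standard (weight is at least 71).
    (a): 71 (franchisor's 26 disregarded) ≥ 71 [met]
  All elements met. The burden passes to the franchisor.
Stage I.2 — burden on franchisor; standard: a heightened civil standard (weight is at least 71).
    (b): 68 < 71 [not met]
    (c): 71 (franchisee's 82 disregarded) ≥ 71 [met]
  Stage I.2 not carried; the franchisor fails its burden.
The analysis ends at Stage I.2; the franchisee prevails on this issue.
— Issue II —
Stage II.1 — burden on franchisee; standard: a preponderance (weight exceeds 49).
    (e): 44 ≤ 49 [not met]
    (f): 45 ≤ 49 [not met]
  The franchisee does not carry Stage II.1.
So the franchisor prevails on this issue.
Per-issue: Issue I → franchisee; Issue II → franchisor. The franchisee must prevail on every issue; overall, the franchisor prevails.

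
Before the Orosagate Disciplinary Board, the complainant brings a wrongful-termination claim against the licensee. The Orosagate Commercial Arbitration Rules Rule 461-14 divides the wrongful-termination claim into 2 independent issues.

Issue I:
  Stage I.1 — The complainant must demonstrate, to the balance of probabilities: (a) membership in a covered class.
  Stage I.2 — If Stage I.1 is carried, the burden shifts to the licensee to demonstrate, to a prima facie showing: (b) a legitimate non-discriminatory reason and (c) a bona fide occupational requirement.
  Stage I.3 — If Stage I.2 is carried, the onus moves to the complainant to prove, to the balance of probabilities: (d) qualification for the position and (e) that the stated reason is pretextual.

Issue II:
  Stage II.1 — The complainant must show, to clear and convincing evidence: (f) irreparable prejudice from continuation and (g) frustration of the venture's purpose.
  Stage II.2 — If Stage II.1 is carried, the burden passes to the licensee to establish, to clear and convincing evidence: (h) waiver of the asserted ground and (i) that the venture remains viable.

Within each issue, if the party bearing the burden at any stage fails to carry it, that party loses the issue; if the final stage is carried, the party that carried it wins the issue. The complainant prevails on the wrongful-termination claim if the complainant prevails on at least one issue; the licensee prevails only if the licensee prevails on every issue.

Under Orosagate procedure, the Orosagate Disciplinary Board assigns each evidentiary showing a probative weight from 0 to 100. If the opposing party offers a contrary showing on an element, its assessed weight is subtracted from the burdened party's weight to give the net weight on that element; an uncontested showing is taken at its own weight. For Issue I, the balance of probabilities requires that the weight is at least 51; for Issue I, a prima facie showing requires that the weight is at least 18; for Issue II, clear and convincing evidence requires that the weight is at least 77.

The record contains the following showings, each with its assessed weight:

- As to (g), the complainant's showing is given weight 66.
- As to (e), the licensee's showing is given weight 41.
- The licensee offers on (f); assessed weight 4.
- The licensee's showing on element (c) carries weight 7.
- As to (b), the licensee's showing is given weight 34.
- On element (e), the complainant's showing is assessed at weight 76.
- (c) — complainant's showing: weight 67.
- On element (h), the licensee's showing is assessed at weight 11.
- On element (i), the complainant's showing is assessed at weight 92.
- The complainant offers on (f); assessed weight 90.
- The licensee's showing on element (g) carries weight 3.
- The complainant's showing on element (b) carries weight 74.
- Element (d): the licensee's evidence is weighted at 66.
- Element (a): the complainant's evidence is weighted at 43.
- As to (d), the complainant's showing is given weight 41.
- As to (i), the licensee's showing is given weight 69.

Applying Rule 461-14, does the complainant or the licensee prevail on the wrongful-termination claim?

licensee

— Issue I —
At Stage I.1 the complainant must meet the balance of probabilities (weight is at least 51): on (a) the weight is 43, < 51, so (a) does not meet the standard.
  The complainant does not carry Stage I.1.
So the licensee prevails on this issue.
— Issue II —
Stage II.1 (complainant, clear and convincing evidence, weight is at least 77): (f) net 90−4=86 ≥ 77 — meets; (g) net 66−3=63 < 77 — fails.
  The complainant does not carry Stage II.1.
The analysis ends at Stage II.1; the licensee prevails on this issue.
Per-issue: Issue I → licensee; Issue II → licensee. The complainant must prevail on at least one issue; overall, the licensee prevails.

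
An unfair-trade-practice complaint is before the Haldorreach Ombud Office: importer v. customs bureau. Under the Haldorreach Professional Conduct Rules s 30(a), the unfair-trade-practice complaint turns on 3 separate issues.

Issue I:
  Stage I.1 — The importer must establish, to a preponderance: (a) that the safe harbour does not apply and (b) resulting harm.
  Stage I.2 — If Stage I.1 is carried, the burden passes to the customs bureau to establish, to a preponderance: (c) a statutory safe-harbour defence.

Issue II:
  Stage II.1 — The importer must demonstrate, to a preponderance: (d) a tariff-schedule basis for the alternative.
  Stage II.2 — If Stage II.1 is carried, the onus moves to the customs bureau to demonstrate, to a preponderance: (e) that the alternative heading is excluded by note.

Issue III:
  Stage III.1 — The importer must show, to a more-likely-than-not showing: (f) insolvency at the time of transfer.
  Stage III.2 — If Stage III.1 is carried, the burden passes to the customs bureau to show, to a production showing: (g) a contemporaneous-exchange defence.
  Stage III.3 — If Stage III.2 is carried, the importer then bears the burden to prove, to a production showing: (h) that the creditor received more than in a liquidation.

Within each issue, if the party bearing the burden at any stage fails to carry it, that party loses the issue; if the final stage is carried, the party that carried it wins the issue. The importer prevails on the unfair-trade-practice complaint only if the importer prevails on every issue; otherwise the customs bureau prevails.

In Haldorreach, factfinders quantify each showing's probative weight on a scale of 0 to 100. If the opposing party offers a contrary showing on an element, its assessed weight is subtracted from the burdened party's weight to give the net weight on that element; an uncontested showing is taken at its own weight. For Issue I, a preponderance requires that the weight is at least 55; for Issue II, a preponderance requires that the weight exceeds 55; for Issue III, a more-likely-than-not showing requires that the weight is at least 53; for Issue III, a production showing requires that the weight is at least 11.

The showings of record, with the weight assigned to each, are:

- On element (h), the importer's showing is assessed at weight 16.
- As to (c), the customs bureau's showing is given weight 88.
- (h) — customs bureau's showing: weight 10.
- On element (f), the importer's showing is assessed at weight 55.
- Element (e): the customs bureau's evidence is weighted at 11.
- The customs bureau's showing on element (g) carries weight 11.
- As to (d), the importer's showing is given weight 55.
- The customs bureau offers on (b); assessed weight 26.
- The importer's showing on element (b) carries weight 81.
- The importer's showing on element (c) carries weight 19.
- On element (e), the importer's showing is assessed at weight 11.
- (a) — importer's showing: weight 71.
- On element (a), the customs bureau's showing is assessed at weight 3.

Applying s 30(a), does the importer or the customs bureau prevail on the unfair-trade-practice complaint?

customs bureau

— Issue I —
At Stage I.1 the importer must meet a preponderance (weight is at least 55): on (a) the weight is 71 less the opposing 3 gives net 68, which does reach 55, so (a) meets the standard; on (b) the weight is 81 less the opposing 26 gives net 55, which does reach 55, so (b) meets the standard.
  All elements met. The burden passes to the customs bureau.
At Stage I.2 the customs bureau must meet a preponderance (weight is at least 55): on (c) the weight is 88 less the opposing 19 gives net 69, which does reach 55, so (c) meets the standard.
  The customs bureau carries the last stage.
All stages carried — the customs bureau prevails on this issue.
— Issue II —
Stage II.1 (importer, a preponderance, weight exceeds 55): (d) 55 ≤ 55 — fails.
  Not every element is met, so the importer fails to carry Stage II.1.
The customs bureau prevails on this issue.
— Issue III —
Stage III.1 (importer, a more-likely-than-not showing, weight is at least 53): (f) 55 ≥ 53 — meets.
  The importer carries Stage III.1; the customs bureau now bears the burden.
Stage III.2 (customs bureau, a production showing, weight is at least 11): (g) 11 ≥ 11 — meets.
  Stage III.2 is satisfied; the onus moves to the importer.
Stage III.3 (importer, a production showing, weight is at least 11): (h) net 16−10=6 < 11 — fails.
  Not every element is met, so the importer fails to carry Stage III.3.
The analysis ends at Stage III.3; the customs bureau prevails on this issue.
Per-issue: Issue I → customs bureau; Issue II → customs bureau; Issue III → customs bureau. The importer must prevail on every issue; overall, the customs bureau prevails.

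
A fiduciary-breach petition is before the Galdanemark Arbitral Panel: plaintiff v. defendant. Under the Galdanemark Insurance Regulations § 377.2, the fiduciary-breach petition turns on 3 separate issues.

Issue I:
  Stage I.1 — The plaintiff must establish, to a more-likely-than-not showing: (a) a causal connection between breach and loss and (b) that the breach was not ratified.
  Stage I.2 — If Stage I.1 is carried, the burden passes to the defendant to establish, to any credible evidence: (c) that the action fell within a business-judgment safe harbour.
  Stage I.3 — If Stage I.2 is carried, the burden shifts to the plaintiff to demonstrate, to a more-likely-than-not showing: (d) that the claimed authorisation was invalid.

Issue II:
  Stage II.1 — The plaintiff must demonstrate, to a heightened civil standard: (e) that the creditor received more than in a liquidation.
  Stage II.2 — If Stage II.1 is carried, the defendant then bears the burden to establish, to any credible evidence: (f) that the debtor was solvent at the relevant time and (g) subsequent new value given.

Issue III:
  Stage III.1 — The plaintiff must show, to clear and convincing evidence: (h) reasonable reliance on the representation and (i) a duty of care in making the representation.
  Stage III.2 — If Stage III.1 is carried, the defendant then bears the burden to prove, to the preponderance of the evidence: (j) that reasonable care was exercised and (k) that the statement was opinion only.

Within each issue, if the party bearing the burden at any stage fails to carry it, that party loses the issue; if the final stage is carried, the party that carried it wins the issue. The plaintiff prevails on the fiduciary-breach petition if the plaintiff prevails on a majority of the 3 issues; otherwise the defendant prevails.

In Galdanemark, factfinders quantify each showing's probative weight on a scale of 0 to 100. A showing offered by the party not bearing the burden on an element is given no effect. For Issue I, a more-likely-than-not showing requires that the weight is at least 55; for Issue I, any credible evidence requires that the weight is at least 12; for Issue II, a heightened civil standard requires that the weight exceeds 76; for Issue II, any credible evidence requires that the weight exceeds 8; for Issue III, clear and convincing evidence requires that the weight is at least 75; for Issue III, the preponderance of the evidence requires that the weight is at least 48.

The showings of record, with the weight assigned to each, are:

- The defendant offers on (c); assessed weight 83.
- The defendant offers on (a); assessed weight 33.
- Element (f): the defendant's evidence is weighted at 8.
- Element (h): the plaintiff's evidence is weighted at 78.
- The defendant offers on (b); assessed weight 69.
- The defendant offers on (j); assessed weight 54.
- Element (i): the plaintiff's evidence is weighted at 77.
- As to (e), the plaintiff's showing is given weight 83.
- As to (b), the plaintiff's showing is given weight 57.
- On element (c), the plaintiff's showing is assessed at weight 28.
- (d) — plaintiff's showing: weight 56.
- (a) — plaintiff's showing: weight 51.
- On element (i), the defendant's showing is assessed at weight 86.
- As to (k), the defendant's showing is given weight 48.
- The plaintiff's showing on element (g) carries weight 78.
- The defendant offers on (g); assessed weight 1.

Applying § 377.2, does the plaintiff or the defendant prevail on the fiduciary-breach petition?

— Issue I —
Stage I.1 — burden on plaintiff; standard: a more-likely-than-not showing (weight is at least 55).
    (a): 51 (defendant's 33 disregarded) < 55 [not met]
    (b): 57 (defendant's 69 disregarded) ≥ 55 [met]
  Not every element is met, so the plaintiff fails to carry Stage I.1.
The defendant prevails on this issue.
— Issue II —
Stage II.1 — burden on plaintiff; standard: a heightened civil standard (weight exceeds 76).
    (e): 83 > 76 [met]
  All elements met. The burden passes to the defendant.
Stage II.2 — burden on defendant; standard: any credible evidence (weight exceeds 8).
    (f): 8 ≤ 8 [not met]
    (g): 1 (plaintiff's 78 disregarded) ≤ 8 [not met]
  Not every element is met, so the defendant fails to carry Stage II.2.
So the plaintiff prevails on this issue.
— Issue III —
Stage III.1 (plaintiff, clear and convincing evidence, weight is at least 75): (h) 78 ≥ 75 — meets; (i) 77 (defendant's 86 disregarded) ≥ 75 — meets.
  Stage III.1 is satisfied; the onus moves to the defendant.
Stage III.2 (defendant, the preponderance of the evidence, weight is at least 48): (j) 54 ≥ 48 — meets; (k) 48 ≥ 48 — meets.
  Stage III.2 carried; the final stage is satisfied.
With every stage satisfied, the defendant prevails on this issue.
Per-issue: Issue I → defendant; Issue II → plaintiff; Issue III → defendant. The plaintiff must prevail on a majority of issues; overall, the defendant prevails.

defendant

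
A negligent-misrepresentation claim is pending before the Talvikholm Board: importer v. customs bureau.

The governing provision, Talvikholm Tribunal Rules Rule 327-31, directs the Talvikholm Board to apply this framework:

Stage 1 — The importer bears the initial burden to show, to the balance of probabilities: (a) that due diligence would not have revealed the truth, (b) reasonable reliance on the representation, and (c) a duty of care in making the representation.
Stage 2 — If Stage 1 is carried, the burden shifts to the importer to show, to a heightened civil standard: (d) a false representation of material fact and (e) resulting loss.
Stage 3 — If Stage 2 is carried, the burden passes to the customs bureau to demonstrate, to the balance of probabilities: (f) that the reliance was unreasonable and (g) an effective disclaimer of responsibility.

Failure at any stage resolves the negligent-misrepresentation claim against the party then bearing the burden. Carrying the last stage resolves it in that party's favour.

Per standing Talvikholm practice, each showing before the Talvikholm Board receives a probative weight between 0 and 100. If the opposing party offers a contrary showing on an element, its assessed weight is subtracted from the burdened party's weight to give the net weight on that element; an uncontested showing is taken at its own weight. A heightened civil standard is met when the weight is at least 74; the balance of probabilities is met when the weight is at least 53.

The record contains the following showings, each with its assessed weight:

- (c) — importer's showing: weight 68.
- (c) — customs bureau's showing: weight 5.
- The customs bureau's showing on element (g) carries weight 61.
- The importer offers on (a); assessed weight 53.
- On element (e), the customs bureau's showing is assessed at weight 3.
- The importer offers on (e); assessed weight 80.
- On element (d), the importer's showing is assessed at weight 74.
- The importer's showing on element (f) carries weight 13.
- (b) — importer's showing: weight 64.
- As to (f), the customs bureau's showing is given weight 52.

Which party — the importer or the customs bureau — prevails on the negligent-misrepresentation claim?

importer

Stage 1 — burden on importer; standard: the balance of probabilities (weight is at least 53).
    (a): 53 ≥ 53 [met]
    (b): 64 ≥ 53 [met]
    (c): 68 − 5 = 63 ≥ 53 [met]
  Stage 1 carried; the burden remains with the importer.
Stage 2 — burden on importer; standard: a heightened civil standard (weight is at least 74).
    (d): 74 ≥ 74 [met]
    (e): 80 − 3 = 77 ≥ 74 [met]
  Stage 2 is satisfied; the onus moves to the customs bureau.
Stage 3 — burden on customs bureau; standard: the balance of probabilities (weight is at least 53).
    (f): 52 − 13 = 39 < 53 [not met]
    (g): 61 ≥ 53 [met]
  The customs bureau does not carry Stage 3.
The analysis ends at Stage 3; the importer prevails.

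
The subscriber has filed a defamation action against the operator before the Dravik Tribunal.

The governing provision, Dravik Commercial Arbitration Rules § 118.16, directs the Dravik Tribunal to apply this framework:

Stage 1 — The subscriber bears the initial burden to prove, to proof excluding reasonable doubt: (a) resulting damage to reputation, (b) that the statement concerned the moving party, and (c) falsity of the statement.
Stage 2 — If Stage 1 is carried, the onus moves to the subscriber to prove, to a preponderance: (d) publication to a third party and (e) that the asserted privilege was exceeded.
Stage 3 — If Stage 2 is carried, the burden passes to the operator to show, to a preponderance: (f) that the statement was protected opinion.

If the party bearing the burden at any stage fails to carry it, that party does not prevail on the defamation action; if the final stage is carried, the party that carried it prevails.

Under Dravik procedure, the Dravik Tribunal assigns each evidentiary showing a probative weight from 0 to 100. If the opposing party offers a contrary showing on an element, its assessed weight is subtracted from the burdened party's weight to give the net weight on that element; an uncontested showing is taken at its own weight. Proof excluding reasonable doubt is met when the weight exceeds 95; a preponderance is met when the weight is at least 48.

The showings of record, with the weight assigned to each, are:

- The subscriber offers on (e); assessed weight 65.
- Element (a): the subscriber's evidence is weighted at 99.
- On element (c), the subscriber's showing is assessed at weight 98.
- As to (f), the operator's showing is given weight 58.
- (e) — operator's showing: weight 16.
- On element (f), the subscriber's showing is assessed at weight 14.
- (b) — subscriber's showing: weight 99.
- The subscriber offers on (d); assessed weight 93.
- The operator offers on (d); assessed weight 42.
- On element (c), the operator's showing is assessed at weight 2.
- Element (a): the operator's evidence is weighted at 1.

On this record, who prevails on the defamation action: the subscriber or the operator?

subscriber

Stage 1 — burden on subscriber; standard: proof excluding reasonable doubt (weight exceeds 95).
    (a): 99 − 1 = 98 > 95 [met]
    (b): 99 > 95 [met]
    (c): 98 − 2 = 96 > 95 [met]
  Stage 1 is satisfied; the subscriber continues to bear the burden.
Stage 2 — burden on subscriber; standard: a preponderance (weight is at least 48).
    (d): 93 − 42 = 51 ≥ 48 [met]
    (e): 65 − 16 = 49 ≥ 48 [met]
  Stage 2 is satisfied; the onus moves to the operator.
Stage 3 — burden on operator; standard: a preponderance (weight is at least 48).
    (f): 58 − 14 = 44 < 48 [not met]
  The operator does not carry Stage 3.
The subscriber prevails.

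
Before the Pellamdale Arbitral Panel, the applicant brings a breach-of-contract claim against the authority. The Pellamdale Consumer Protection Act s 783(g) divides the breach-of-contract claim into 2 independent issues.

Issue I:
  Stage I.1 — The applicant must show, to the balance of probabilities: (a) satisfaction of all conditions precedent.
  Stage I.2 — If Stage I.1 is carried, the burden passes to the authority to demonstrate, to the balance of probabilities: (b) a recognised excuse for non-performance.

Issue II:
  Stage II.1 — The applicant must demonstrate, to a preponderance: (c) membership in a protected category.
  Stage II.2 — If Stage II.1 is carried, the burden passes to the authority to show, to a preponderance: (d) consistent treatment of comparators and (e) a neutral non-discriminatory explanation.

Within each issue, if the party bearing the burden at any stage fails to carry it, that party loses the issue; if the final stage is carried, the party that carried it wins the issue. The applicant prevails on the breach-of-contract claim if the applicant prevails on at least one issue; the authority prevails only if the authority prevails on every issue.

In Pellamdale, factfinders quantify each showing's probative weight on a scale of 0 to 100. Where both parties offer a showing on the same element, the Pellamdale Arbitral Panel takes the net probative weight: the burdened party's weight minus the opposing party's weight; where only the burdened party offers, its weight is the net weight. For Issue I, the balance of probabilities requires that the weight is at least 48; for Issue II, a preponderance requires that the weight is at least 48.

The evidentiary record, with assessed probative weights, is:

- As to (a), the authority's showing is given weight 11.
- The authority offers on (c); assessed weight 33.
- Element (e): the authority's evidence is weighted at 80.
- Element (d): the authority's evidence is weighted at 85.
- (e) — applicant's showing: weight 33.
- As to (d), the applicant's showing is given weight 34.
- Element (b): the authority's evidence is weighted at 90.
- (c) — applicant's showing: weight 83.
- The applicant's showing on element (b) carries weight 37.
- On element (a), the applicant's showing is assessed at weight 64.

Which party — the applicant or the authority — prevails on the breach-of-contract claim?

applicant

— Issue I —
Stage I.1 — burden on applicant; standard: the balance of probabilities (weight is at least 48).
    (a): 64 − 11 = 53 ≥ 48 [met]
  Stage I.1 is satisfied; the onus moves to the authority.
Stage I.2 — burden on authority; standard: the balance of probabilities (weight is at least 48).
    (b): 90 − 37 = 53 ≥ 48 [met]
  The authority carries the last stage.
All stages carried — the authority prevails on this issue.
— Issue II —
Stage II.1 — burden on applicant; standard: a preponderance (weight is at least 48).
    (c): 83 − 33 = 50 ≥ 48 [met]
  Stage II.1 is satisfied; the onus moves to the authority.
Stage II.2 — burden on authority; standard: a preponderance (weight is at least 48).
    (d): 85 − 34 = 51 ≥ 48 [met]
    (e): 80 − 33 = 47 < 48 [not met]
  The authority does not carry Stage II.2.
So the applicant prevails on this issue.
Per-issue: Issue I → authority; Issue II → applicant. The applicant must prevail on at least one issue; overall, the applicant prevails.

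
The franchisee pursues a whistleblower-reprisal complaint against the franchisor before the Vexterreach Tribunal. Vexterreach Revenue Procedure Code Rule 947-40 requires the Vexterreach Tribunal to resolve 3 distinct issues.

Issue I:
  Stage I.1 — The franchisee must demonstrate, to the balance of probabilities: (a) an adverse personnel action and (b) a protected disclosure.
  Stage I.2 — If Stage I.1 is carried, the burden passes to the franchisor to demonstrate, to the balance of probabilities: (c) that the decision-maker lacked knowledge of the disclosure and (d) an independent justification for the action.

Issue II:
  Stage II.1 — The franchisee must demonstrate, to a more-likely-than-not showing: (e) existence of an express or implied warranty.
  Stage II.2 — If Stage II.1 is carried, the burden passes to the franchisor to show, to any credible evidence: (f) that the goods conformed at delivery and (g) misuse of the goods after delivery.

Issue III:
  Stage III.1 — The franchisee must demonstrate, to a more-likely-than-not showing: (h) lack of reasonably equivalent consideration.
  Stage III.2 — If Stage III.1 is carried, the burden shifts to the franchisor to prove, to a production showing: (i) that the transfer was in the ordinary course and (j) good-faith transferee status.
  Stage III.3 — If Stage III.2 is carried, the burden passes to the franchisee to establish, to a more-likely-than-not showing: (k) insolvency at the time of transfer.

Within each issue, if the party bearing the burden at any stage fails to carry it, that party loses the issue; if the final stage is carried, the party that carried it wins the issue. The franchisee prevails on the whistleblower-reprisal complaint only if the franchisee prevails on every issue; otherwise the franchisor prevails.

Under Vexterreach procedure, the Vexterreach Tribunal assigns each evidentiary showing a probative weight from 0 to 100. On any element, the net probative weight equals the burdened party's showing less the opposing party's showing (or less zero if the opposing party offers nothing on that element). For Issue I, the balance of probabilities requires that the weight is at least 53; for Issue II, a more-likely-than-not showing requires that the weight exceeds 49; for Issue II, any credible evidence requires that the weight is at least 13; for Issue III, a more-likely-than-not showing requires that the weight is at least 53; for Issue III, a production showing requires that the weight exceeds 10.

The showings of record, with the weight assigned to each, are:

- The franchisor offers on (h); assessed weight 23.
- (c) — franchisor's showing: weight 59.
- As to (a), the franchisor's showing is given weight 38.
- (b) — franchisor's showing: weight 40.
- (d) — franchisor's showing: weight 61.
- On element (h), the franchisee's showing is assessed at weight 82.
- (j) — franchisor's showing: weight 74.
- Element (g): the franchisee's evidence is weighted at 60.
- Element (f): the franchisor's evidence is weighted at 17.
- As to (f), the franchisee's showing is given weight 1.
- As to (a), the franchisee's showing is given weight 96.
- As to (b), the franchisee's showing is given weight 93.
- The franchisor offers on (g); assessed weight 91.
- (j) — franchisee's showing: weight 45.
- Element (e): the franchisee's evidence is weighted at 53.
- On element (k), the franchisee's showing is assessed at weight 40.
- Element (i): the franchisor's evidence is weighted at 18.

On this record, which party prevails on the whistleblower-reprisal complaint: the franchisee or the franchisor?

franchisor

— Issue I —
Stage I.1 (franchisee, the balance of probabilities, weight is at least 53): (a) net 96−38=58 ≥ 53 — meets; (b) net 93−40=53 ≥ 53 — meets.
  The franchisee carries Stage I.1; the franchisor now bears the burden.
Stage I.2 (franchisor, the balance of probabilities, weight is at least 53): (c) 59 ≥ 53 — meets; (d) 61 ≥ 53 — meets.
  Stage I.2 carried; the final stage is satisfied.
All stages carried — the franchisor prevails on this issue.
— Issue II —
At Stage II.1 the franchisee must meet a more-likely-than-not showing (weight exceeds 49): on (e) the weight is 53, > 49, so (e) meets the standard.
  All elements met. The burden passes to the franchisor.
At Stage II.2 the franchisor must meet any credible evidence (weight is at least 13): on (f) the weight is 17 less the opposing 1 gives net 16, ≥ 13, so (f) meets the standard; on (g) the weight is 91 less the opposing 60 gives net 31, which does reach 13, so (g) meets the standard.
  All elements met at the final stage.
Every stage carried; the franchisor prevails on this issue.
— Issue III —
Stage III.1 — burden on franchisee; standard: a more-likely-than-not showing (weight is at least 53).
    (h): 82 − 23 = 59 ≥ 53 [met]
  Stage III.1 carried; the burden shifts to the franchisor.
Stage III.2 — burden on franchisor; standard: a production showing (weight exceeds 10).
    (i): 18 > 10 [met]
    (j): 74 − 45 = 29 > 10 [met]
  All elements met. The burden passes to the franchisee.
Stage III.3 — burden on franchisee; standard: a more-likely-than-not showing (weight is at least 53).
    (k): 40 < 53 [not met]
  Not every element is met, so the franchisee fails to carry Stage III.3.
The analysis ends at Stage III.3; the franchisor prevails on this issue.
Per-issue: Issue I → franchisor; Issue II → franchisor; Issue III → franchisor. The franchisee must prevail on every issue; overall, the franchisor prevails.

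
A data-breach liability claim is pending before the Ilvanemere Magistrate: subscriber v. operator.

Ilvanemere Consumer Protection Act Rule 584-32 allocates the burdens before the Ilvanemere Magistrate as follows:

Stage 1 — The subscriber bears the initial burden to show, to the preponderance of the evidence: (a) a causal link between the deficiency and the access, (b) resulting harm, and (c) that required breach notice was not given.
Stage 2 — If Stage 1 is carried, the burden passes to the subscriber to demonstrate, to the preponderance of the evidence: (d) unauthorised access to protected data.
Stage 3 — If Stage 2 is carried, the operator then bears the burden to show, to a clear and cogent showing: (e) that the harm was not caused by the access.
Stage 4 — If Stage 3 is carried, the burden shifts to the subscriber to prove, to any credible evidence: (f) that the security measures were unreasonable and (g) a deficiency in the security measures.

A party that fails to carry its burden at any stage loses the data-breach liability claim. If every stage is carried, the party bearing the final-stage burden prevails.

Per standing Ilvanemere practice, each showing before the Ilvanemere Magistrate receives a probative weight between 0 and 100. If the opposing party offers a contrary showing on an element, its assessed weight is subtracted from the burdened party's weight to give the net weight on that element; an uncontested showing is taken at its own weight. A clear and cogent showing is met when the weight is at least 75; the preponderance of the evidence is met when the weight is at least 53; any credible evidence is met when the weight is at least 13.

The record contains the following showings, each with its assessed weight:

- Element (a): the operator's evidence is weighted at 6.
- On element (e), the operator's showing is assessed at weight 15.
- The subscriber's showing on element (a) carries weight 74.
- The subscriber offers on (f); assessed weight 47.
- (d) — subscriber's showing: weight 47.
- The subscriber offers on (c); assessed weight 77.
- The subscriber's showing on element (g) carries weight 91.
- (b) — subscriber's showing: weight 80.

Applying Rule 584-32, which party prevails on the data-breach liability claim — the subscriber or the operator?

operator

Stage 1 — burden on subscriber; standard: the preponderance of the evidence (weight is at least 53).
    (a): 74 − 6 = 68 ≥ 53 [met]
    (b): 80 ≥ 53 [met]
    (c): 77 ≥ 53 [met]
  All elements met. The subscriber retains the burden for Stage 2.
Stage 2 — burden on subscriber; standard: the preponderance of the evidence (weight is at least 53).
    (d): 47 < 53 [not met]
  The subscriber does not carry Stage 2.
So the operator prevails.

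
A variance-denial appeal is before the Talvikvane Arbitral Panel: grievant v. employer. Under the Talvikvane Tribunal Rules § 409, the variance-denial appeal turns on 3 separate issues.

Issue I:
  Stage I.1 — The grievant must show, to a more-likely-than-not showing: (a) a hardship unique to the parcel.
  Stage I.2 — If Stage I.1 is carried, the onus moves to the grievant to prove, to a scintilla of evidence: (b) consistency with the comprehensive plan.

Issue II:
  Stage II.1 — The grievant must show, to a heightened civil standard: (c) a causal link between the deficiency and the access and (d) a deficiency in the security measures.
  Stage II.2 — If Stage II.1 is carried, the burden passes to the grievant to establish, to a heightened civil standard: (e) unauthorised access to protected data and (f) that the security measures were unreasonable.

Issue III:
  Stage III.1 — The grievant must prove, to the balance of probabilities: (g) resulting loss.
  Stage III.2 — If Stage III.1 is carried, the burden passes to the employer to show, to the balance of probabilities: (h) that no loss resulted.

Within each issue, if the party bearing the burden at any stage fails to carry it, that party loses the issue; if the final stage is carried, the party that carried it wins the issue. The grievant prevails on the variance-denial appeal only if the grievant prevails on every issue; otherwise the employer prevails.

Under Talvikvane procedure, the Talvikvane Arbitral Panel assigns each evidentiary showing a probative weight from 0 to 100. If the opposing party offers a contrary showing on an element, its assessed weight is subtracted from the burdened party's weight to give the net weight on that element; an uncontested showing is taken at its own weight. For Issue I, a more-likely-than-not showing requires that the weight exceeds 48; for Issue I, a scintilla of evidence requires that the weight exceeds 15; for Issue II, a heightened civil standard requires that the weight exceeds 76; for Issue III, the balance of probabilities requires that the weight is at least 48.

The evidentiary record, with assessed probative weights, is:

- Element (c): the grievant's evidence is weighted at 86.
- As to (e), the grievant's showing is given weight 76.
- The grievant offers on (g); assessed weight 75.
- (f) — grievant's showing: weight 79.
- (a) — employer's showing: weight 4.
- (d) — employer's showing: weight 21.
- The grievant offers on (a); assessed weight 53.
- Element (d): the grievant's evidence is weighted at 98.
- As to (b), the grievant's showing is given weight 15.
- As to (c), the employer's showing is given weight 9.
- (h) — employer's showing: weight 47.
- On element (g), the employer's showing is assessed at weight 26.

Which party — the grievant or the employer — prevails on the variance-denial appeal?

— Issue I —
At Stage I.1 the grievant must meet a more-likely-than-not showing (weight exceeds 48): on (a) the weight is 53 less the opposing 4 gives net 49, which does exceed 48, so (a) meets the standard.
  All elements met. The grievant retains the burden for Stage I.2.
At Stage I.2 the grievant must meet a scintilla of evidence (weight exceeds 15): on (b) the weight is 15, ≤ 15, so (b) does not meet the standard.
  The grievant does not carry Stage I.2.
So the employer prevails on this issue.
— Issue II —
Stage II.1 (grievant, a heightened civil standard, weight exceeds 76): (c) net 86−9=77 > 76 — meets; (d) net 98−21=77 > 76 — meets.
  All elements met. The grievant retains the burden for Stage II.2.
Stage II.2 (grievant, a heightened civil standard, weight exceeds 76): (e) 76 ≤ 76 — fails; (f) 79 > 76 — meets.
  Not every element is met, so the grievant fails to carry Stage II.2.
The analysis ends at Stage II.2; the employer prevails on this issue.
— Issue III —
At Stage III.1 the grievant must meet the balance of probabilities (weight is at least 48): on (g) the weight is 75 less the opposing 26 gives net 49, ≥ 48, so (g) meets the standard.
  Stage III.1 is satisfied; the onus moves to the employer.
At Stage III.2 the employer must meet the balance of probabilities (weight is at least 48): on (h) the weight is 47, which does not reach 48, so (h) does not meet the standard.
  Not every element is met, so the employer fails to carry Stage III.2.
The grievant prevails on this issue.
Per-issue: Issue I → employer; Issue II → employer; Issue III → grievant. The grievant must prevail on every issue; overall, the employer prevails.

employer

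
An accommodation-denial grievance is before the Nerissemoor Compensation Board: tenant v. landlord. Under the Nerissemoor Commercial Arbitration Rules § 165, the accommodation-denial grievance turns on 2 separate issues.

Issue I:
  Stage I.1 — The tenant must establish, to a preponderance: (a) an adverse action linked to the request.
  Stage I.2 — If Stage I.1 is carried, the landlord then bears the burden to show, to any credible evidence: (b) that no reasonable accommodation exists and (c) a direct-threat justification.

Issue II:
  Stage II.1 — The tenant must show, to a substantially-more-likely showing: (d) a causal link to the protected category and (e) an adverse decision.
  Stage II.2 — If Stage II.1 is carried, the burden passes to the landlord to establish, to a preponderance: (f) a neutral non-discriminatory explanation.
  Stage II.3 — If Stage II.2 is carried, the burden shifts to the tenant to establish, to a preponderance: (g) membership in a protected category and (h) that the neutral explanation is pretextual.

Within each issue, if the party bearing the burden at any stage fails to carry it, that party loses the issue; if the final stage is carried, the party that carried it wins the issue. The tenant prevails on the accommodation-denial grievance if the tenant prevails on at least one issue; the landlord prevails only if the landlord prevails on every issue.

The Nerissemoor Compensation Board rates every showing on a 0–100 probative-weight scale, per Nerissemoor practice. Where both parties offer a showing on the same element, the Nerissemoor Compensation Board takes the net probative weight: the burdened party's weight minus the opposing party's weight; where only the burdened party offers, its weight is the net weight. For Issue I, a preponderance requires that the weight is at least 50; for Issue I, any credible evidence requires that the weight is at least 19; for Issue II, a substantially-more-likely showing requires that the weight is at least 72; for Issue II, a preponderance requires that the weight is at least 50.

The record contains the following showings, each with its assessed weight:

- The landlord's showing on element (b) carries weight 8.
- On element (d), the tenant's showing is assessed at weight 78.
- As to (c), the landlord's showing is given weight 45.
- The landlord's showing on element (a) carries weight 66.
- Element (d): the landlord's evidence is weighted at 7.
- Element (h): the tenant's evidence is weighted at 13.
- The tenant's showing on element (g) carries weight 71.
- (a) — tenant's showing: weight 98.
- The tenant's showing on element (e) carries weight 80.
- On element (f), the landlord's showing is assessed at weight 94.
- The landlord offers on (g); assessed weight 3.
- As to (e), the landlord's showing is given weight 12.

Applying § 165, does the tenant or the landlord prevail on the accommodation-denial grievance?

— Issue I —
At Stage I.1 the tenant must meet a preponderance (weight is at least 50): on (a) the weight is 98 less the opposing 66 gives net 32, < 50, so (a) does not meet the standard.
  Stage I.1 not carried; the tenant fails its burden.
So the landlord prevails on this issue.
— Issue II —
Stage II.1 — burden on tenant; standard: a substantially-more-likely showing (weight is at least 72).
    (d): 78 − 7 = 71 < 72 [not met]
    (e): 80 − 12 = 68 < 72 [not met]
  The tenant does not carry Stage II.1.
The landlord prevails on this issue.
Per-issue: Issue I → landlord; Issue II → landlord. The tenant must prevail on at least one issue; overall, the landlord prevails.

landlord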